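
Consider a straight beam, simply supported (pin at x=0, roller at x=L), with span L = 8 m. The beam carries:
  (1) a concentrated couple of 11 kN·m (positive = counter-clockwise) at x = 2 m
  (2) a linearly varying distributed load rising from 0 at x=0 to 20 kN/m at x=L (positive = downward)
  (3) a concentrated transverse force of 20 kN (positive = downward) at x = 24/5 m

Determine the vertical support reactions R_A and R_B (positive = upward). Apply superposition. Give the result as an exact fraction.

Load 1 — applied couple M₀=11 kN·m at a=2 m (b=L-a=6):
  R_A = M₀/L = 11/8 kN
  R_B = -M₀/L = -11/8 kN
Load 2 — triangular load w₀=20 kN/m (0→w₀ over full span):
  R_A = w₀L/6 = 20·8/6 = 80/3 kN
  R_B = w₀L/3 = 20·8/3 = 160/3 kN
Load 3 — point force P=20 kN at a=24/5 m (b=L-a=16/5):
  R_A = Pb/L = 20·(16/5)/8 = 8 kN
  R_B = Pa/L = 20·(24/5)/8 = 12 kN
Superposition: R_A = 865/24 kN, R_B = 1535/24 kN

R_A = 865/24 kN, R_B = 1535/24 kN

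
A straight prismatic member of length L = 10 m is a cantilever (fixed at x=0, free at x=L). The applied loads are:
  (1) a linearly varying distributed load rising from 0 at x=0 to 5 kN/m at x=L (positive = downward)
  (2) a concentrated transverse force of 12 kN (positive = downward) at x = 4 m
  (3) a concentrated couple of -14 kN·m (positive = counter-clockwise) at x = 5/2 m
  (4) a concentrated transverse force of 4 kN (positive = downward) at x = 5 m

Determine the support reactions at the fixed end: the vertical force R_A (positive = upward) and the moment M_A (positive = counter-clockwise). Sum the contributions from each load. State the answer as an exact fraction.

Load 1 — triangular load w₀=5 kN/m (0→w₀ over full span):
  R_A = w₀L/2 = 5·10/2 = 25 kN
  M_A = w₀L²/3 = 5·10²/3 = 500/3 kN·m
Load 2 — point force P=12 kN at a=4 m (b=L-a=6):
  R_A = P = 12 kN
  M_A = Pa = 12·4 = 48 kN·m
Load 3 — applied couple M₀=-14 kN·m at a=5/2 m (b=L-a=15/2):
  R_A = 0 kN
  M_A = -M₀ = -(-14) = 14 kN·m
Load 4 — point force P=4 kN at a=5 m (b=L-a=5):
  R_A = P = 4 kN
  M_A = Pa = 4·5 = 20 kN·m
Superposition: R_A = 41 kN, M_A = 746/3 kN·m

R_A = 41 kN, M_A = 746/3 kN·m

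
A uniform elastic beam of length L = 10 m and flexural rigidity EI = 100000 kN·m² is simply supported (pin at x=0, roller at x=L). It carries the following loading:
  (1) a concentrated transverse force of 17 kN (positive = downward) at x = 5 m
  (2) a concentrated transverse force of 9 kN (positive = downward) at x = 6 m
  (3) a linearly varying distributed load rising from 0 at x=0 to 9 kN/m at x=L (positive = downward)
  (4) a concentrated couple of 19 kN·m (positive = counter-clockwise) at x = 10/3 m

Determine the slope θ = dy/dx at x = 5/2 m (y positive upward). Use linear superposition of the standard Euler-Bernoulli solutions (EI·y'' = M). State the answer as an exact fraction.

Load 1 — point force P=17 kN at a=5 m (b=L-a=5):
  θ_1 = -Pb(L²-b²-3x²)/(6LEI)  [x≤a] = -17·5·(10²-5²-3·(5/2)²)/(6·10·100000) = -51/64000 rad
Load 2 — point force P=9 kN at a=6 m (b=L-a=4):
  θ_2 = -Pb(L²-b²-3x²)/(6LEI)  [x≤a] = -9·4·(10²-4²-3·(5/2)²)/(6·10·100000) = -783/2000000 rad
Load 3 — triangular load w₀=9 kN/m (0→w₀ over full span):
  θ_3 = -w₀(7L⁴-30L²x²+15x⁴)/(360LEI) = -9·(7·10⁴-30·10²·(5/2)²+15·(5/2)⁴)/(360·10·100000) = -1327/1024000 rad
Load 4 — applied couple M₀=19 kN·m at a=10/3 m (b=L-a=20/3):
  θ_4 = (M₀x²/(2L)+C₁)/EI  [x≤a] with C₁=M₀(3b²-L²)/(6L)=95/9 = (19·(5/2)²/(2·10)+(95/9))/100000 = 19/115200 rad
Superposition: θ = Σ θ_i = -2671883/1152000000 rad ≈ -0.002319 rad

θ(5/2) = -2671883/1152000000 rad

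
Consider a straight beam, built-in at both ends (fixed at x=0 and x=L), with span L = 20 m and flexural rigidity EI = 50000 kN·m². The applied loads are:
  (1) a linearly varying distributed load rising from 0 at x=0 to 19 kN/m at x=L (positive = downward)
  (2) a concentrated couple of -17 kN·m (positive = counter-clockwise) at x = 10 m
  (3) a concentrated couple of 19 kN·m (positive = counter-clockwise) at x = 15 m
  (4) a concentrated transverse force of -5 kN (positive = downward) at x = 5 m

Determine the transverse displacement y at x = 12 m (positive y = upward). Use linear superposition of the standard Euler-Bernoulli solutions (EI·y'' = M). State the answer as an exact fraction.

Load 1 — triangular load w₀=19 kN/m (0→w₀ over full span):
  y_1 = -w₀x²(L-x)²(x+2L)/(120LEI) = -19·12²·(20-12)²·(12+2·20)/(120·20·50000) = -5928/78125 m
Load 2 — applied couple M₀=-17 kN·m at a=10 m (b=L-a=10):
  y_2 = (R_Ax³/6 - M_Ax²/2 - M₀(x-a)²/2)/EI  [x>a] with R_A=-51/40, M_A=-17/4 = ((-51/40)·12³/6 - (-17/4)·12²/2 - (-17)·(12-10)²/2)/50000 = -17/31250 m
Load 3 — applied couple M₀=19 kN·m at a=15 m (b=L-a=5):
  y_3 = (R_Ax³/6 - M_Ax²/2)/EI  [x≤a] with R_A=171/160, M_A=95/16 = ((171/160)·12³/6 - (95/16)·12²/2)/50000 = -1197/500000 m
Load 4 — point force P=-5 kN at a=5 m (b=L-a=15):
  y_4 = -Pa²(L-x)²(3bL-(3b+a)(L-x))/(6L³EI)  [x>a] = -(-5)·5²·(20-12)²·(3·15·20-(3·15+5)·(20-12))/(6·20³·50000) = 1/600 m
Superposition: y = Σ y_i = -578623/7500000 m ≈ -0.077150 m

y(12) = -578623/7500000 m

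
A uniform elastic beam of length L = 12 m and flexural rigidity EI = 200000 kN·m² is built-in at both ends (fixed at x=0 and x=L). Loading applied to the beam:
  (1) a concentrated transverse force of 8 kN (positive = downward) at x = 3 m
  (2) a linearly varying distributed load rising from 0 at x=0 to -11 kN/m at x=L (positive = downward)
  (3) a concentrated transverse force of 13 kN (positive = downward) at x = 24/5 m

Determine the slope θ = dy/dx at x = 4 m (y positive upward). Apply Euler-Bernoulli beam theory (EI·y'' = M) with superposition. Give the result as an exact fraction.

Load 1 — point force P=8 kN at a=3 m (b=L-a=9):
  θ_1 = Pa²(L-x)(2bL-(3b+a)(L-x))/(2L³EI)  [x>a] = 8·3²·(12-4)·(2·9·12-(3·9+3)·(12-4))/(2·12³·200000) = -1/50000 rad
Load 2 — triangular load w₀=-11 kN/m (0→w₀ over full span):
  θ_2 = -w₀(2x(L-x)(L-2x)(x+2L)+x²(L-x)²)/(120LEI) = -(-11)·(2·4·(12-4)·(12-2·4)·(4+2·12)+4²·(12-4)²)/(120·12·200000) = 44/140625 rad
Load 3 — point force P=13 kN at a=24/5 m (b=L-a=36/5):
  θ_3 = -Pb²x(2aL-(3a+b)x)/(2L³EI)  [x≤a] = -13·(36/5)²·4·(2·(24/5)·12-(3·(24/5)+(36/5))·4)/(2·12³·200000) = -351/3125000 rad
Superposition: θ = Σ θ_i = 10157/56250000 rad ≈ 0.000181 rad

θ(4) = 10157/56250000 rad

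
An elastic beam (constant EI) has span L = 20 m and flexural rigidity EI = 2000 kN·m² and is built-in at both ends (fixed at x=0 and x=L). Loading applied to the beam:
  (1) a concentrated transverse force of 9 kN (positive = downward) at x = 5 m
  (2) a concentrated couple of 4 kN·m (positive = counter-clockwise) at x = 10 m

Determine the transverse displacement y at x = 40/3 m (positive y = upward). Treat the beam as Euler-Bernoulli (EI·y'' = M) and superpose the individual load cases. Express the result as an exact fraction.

y(40/3) = -239/4320 m

Load 1 — point force P=9 kN at a=5 m (b=L-a=15):
  y_1 = -Pa²(L-x)²(3bL-(3b+a)(L-x))/(6L³EI)  [x>a] = -9·5²·(20-(40/3))²·(3·15·20-(3·15+5)·(20-(40/3)))/(6·20³·2000) = -17/288 m
Load 2 — applied couple M₀=4 kN·m at a=10 m (b=L-a=10):
  y_2 = (R_Ax³/6 - M_Ax²/2 - M₀(x-a)²/2)/EI  [x>a] with R_A=3/10, M_A=1 = ((3/10)·(40/3)³/6 - 1·(40/3)²/2 - 4·((40/3)-10)²/2)/2000 = 1/270 m
Superposition: y = Σ y_i = -239/4320 m ≈ -0.055324 m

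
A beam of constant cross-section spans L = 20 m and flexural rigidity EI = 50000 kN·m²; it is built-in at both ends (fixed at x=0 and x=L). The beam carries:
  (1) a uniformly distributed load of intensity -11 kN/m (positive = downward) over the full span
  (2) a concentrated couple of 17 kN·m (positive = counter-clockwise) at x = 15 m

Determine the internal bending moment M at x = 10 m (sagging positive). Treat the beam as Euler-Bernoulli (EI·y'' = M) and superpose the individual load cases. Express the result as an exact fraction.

M(10) = -2149/12 kN·m

Load 1 — uniform load w=-11 kN/m over full span:
  M_1 = wLx/2 - wL²/12 - wx²/2 = (-11)·20·10/2 - (-11)·20²/12 - (-11)·10²/2 = -550/3 kN·m
Load 2 — applied couple M₀=17 kN·m at a=15 m (b=L-a=5):
  M_2 = R_Ax - M_A  [x≤a] with R_A=153/160, M_A=85/16 = (153/160)·10 - (85/16) = 17/4 kN·m
Superposition: M = Σ M_i = -2149/12 kN·m ≈ -179.083333 kN·m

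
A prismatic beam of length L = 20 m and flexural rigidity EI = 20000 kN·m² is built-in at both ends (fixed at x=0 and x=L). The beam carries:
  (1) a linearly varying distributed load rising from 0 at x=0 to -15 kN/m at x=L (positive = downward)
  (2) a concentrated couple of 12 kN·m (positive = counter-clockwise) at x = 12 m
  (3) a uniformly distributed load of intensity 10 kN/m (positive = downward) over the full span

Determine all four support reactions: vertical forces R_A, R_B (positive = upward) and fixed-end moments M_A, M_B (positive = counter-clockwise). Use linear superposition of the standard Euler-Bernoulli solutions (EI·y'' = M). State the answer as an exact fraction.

R_A = 6983/125 kN, M_A = 10288/75 kN·m, R_B = -733/125 kN, M_B = -2392/75 kN·m

Load 1 — triangular load w₀=-15 kN/m (0→w₀ over full span):
  R_A = 3w₀L/20 = 3·(-15)·20/20 = -45 kN
  M_A = w₀L²/30 = (-15)·20²/30 = -200 kN·m
  R_B = 7w₀L/20 = 7·(-15)·20/20 = -105 kN
  M_B = -w₀L²/20 = -(-15)·20²/20 = 300 kN·m
Load 2 — applied couple M₀=12 kN·m at a=12 m (b=L-a=8):
  R_A = 6M₀ab/L³ = 6·12·12·8/20³ = 108/125 kN
  M_A = M₀b(2a-b)/L² = 12·8·(2·12-8)/20² = 96/25 kN·m
  R_B = -6M₀ab/L³ = -6·12·12·8/20³ = -108/125 kN
  M_B = M₀a(2b-a)/L² = 12·12·(2·8-12)/20² = 36/25 kN·m
Load 3 — uniform load w=10 kN/m over full span:
  R_A = wL/2 = 10·20/2 = 100 kN
  M_A = wL²/12 = 10·20²/12 = 1000/3 kN·m
  R_B = wL/2 = 10·20/2 = 100 kN
  M_B = -wL²/12 = -10·20²/12 = -1000/3 kN·m
Superposition: R_A = 6983/125 kN, M_A = 10288/75 kN·m, R_B = -733/125 kN, M_B = -2392/75 kN·m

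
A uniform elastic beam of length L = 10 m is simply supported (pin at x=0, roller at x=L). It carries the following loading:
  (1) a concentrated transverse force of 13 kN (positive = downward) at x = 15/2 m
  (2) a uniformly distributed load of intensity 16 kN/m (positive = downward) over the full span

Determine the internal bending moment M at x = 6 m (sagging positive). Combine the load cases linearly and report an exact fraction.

Load 1 — point force P=13 kN at a=15/2 m (b=L-a=5/2):
  M_1 = Pbx/L  [x≤a] = 13·(5/2)·6/10 = 39/2 kN·m
Load 2 — uniform load w=16 kN/m over full span:
  M_2 = wx(L-x)/2 = 16·6·(10-6)/2 = 192 kN·m
Superposition: M = Σ M_i = 423/2 kN·m ≈ 211.500000 kN·m

M(6) = 423/2 kN·m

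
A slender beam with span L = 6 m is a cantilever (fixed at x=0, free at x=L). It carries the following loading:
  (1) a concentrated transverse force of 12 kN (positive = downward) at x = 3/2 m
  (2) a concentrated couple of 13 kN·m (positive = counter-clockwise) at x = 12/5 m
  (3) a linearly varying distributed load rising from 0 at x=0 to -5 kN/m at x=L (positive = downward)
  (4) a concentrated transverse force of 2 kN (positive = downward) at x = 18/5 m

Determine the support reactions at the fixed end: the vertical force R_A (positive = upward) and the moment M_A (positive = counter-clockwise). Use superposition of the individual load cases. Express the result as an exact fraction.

R_A = -1 kN, M_A = -239/5 kN·m

Load 1 — point force P=12 kN at a=3/2 m (b=L-a=9/2):
  R_A = P = 12 kN
  M_A = Pa = 12·(3/2) = 18 kN·m
Load 2 — applied couple M₀=13 kN·m at a=12/5 m (b=L-a=18/5):
  R_A = 0 kN
  M_A = -M₀ = -13 kN·m
Load 3 — triangular load w₀=-5 kN/m (0→w₀ over full span):
  R_A = w₀L/2 = (-5)·6/2 = -15 kN
  M_A = w₀L²/3 = (-5)·6²/3 = -60 kN·m
Load 4 — point force P=2 kN at a=18/5 m (b=L-a=12/5):
  R_A = P = 2 kN
  M_A = Pa = 2·(18/5) = 36/5 kN·m
Superposition: R_A = -1 kN, M_A = -239/5 kN·m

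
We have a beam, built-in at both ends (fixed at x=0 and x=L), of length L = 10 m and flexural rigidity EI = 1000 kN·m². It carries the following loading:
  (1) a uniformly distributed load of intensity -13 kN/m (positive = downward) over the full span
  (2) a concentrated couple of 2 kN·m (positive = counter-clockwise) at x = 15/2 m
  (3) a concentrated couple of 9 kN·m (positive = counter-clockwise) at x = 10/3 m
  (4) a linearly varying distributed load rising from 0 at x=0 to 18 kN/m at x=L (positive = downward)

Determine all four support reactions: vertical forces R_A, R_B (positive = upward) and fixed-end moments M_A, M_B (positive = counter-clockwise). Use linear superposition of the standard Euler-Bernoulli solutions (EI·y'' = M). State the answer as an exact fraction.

Load 1 — uniform load w=-13 kN/m over full span:
  R_A = wL/2 = (-13)·10/2 = -65 kN
  M_A = wL²/12 = (-13)·10²/12 = -325/3 kN·m
  R_B = wL/2 = (-13)·10/2 = -65 kN
  M_B = -wL²/12 = -(-13)·10²/12 = 325/3 kN·m
Load 2 — applied couple M₀=2 kN·m at a=15/2 m (b=L-a=5/2):
  R_A = 6M₀ab/L³ = 6·2·(15/2)·(5/2)/10³ = 9/40 kN
  M_A = M₀b(2a-b)/L² = 2·(5/2)·(2·(15/2)-(5/2))/10² = 5/8 kN·m
  R_B = -6M₀ab/L³ = -6·2·(15/2)·(5/2)/10³ = -9/40 kN
  M_B = M₀a(2b-a)/L² = 2·(15/2)·(2·(5/2)-(15/2))/10² = -3/8 kN·m
Load 3 — applied couple M₀=9 kN·m at a=10/3 m (b=L-a=20/3):
  R_A = 6M₀ab/L³ = 6·9·(10/3)·(20/3)/10³ = 6/5 kN
  M_A = M₀b(2a-b)/L² = 9·(20/3)·(2·(10/3)-(20/3))/10² = 0 kN·m
  R_B = -6M₀ab/L³ = -6·9·(10/3)·(20/3)/10³ = -6/5 kN
  M_B = M₀a(2b-a)/L² = 9·(10/3)·(2·(20/3)-(10/3))/10² = 3 kN·m
Load 4 — triangular load w₀=18 kN/m (0→w₀ over full span):
  R_A = 3w₀L/20 = 3·18·10/20 = 27 kN
  M_A = w₀L²/30 = 18·10²/30 = 60 kN·m
  R_B = 7w₀L/20 = 7·18·10/20 = 63 kN
  M_B = -w₀L²/20 = -18·10²/20 = -90 kN·m
Superposition: R_A = -1463/40 kN, M_A = -1145/24 kN·m, R_B = -137/40 kN, M_B = 503/24 kN·m

R_A = -1463/40 kN, M_A = -1145/24 kN·m, R_B = -137/40 kN, M_B = 503/24 kN·m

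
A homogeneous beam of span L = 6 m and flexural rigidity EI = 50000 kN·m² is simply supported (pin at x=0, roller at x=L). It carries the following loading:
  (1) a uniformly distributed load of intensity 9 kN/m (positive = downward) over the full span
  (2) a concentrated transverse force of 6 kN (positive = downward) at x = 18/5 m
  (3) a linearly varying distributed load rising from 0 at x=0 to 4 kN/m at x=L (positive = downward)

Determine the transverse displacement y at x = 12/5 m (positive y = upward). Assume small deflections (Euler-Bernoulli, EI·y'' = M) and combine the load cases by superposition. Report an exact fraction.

y(12/5) = -780003/195312500 m

Load 1 — uniform load w=9 kN/m over full span:
  y_1 = -wx(L³-2Lx²+x³)/(24EI) = -9·(12/5)·(6³-2·6·(12/5)²+(12/5)³)/(24·50000) = -22599/7812500 m
Load 2 — point force P=6 kN at a=18/5 m (b=L-a=12/5):
  y_2 = -Pbx(L²-b²-x²)/(6LEI)  [x≤a] = -6·(12/5)·(12/5)·(6²-(12/5)²-(12/5)²)/(6·6·50000) = -918/1953125 m
Load 3 — triangular load w₀=4 kN/m (0→w₀ over full span):
  y_3 = -w₀x(7L⁴-10L²x²+3x⁴)/(360LEI) = -4·(12/5)·(7·6⁴-10·6²·(12/5)²+3·(12/5)⁴)/(360·6·50000) = -30807/48828125 m
Superposition: y = Σ y_i = -780003/195312500 m ≈ -0.003994 m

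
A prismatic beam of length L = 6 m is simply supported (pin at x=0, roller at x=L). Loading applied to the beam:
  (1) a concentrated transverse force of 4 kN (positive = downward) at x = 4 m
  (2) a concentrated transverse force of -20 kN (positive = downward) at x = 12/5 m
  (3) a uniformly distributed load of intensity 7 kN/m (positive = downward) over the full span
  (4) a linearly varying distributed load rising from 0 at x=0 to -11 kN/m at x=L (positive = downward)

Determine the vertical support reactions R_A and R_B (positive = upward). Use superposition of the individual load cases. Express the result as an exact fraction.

Load 1 — point force P=4 kN at a=4 m (b=L-a=2):
  R_A = Pb/L = 4·2/6 = 4/3 kN
  R_B = Pa/L = 4·4/6 = 8/3 kN
Load 2 — point force P=-20 kN at a=12/5 m (b=L-a=18/5):
  R_A = Pb/L = (-20)·(18/5)/6 = -12 kN
  R_B = Pa/L = (-20)·(12/5)/6 = -8 kN
Load 3 — uniform load w=7 kN/m over full span:
  R_A = wL/2 = 7·6/2 = 21 kN
  R_B = wL/2 = 7·6/2 = 21 kN
Load 4 — triangular load w₀=-11 kN/m (0→w₀ over full span):
  R_A = w₀L/6 = (-11)·6/6 = -11 kN
  R_B = w₀L/3 = (-11)·6/3 = -22 kN
Superposition: R_A = -2/3 kN, R_B = -19/3 kN

R_A = -2/3 kN, R_B = -19/3 kN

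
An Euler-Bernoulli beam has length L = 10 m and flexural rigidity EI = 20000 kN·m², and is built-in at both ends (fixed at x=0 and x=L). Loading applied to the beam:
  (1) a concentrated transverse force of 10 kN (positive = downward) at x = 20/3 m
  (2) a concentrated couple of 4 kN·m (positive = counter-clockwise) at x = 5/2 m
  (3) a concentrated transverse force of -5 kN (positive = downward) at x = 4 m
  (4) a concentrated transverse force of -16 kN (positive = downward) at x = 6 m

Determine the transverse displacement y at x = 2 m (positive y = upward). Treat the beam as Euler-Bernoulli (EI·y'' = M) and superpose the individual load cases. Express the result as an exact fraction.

y(2) = 486661/405000000 m

Load 1 — point force P=10 kN at a=20/3 m (b=L-a=10/3):
  y_1 = -Pb²x²(3aL-(3a+b)x)/(6L³EI)  [x≤a] = -10·(10/3)²·2²·(3·(20/3)·10-(3·(20/3)+(10/3))·2)/(6·10³·20000) = -23/40500 m
Load 2 — applied couple M₀=4 kN·m at a=5/2 m (b=L-a=15/2):
  y_2 = (R_Ax³/6 - M_Ax²/2)/EI  [x≤a] with R_A=9/20, M_A=-3/4 = ((9/20)·2³/6 - (-3/4)·2²/2)/20000 = 21/200000 m
Load 3 — point force P=-5 kN at a=4 m (b=L-a=6):
  y_3 = -Pb²x²(3aL-(3a+b)x)/(6L³EI)  [x≤a] = -(-5)·6²·2²·(3·4·10-(3·4+6)·2)/(6·10³·20000) = 63/125000 m
Load 4 — point force P=-16 kN at a=6 m (b=L-a=4):
  y_4 = -Pb²x²(3aL-(3a+b)x)/(6L³EI)  [x≤a] = -(-16)·4²·2²·(3·6·10-(3·6+4)·2)/(6·10³·20000) = 272/234375 m
Superposition: y = Σ y_i = 486661/405000000 m ≈ 0.001202 m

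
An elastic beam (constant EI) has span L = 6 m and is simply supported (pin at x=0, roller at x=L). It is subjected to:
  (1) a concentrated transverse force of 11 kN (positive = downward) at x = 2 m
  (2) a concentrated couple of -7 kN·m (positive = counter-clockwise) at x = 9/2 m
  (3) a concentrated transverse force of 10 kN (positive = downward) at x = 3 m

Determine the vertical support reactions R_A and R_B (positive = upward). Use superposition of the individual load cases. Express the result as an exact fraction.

R_A = 67/6 kN, R_B = 59/6 kN

Load 1 — point force P=11 kN at a=2 m (b=L-a=4):
  R_A = Pb/L = 11·4/6 = 22/3 kN
  R_B = Pa/L = 11·2/6 = 11/3 kN
Load 2 — applied couple M₀=-7 kN·m at a=9/2 m (b=L-a=3/2):
  R_A = M₀/L = (-7)/6 = -7/6 kN
  R_B = -M₀/L = -(-7)/6 = 7/6 kN
Load 3 — point force P=10 kN at a=3 m (b=L-a=3):
  R_A = Pb/L = 10·3/6 = 5 kN
  R_B = Pa/L = 10·3/6 = 5 kN
Superposition: R_A = 67/6 kN, R_B = 59/6 kN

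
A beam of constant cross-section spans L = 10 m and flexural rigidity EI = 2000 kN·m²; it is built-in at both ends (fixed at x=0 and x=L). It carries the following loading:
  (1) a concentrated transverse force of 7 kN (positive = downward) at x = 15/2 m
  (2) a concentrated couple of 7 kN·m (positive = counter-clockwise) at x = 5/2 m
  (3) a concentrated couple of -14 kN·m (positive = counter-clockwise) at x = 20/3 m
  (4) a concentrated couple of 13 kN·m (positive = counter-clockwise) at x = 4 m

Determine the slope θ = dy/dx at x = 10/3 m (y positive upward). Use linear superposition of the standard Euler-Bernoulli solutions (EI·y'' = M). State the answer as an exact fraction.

θ(10/3) = 2279/540000 rad

Load 1 — point force P=7 kN at a=15/2 m (b=L-a=5/2):
  θ_1 = -Pb²x(2aL-(3a+b)x)/(2L³EI)  [x≤a] = -7·(5/2)²·(10/3)·(2·(15/2)·10-(3·(15/2)+(5/2))·(10/3))/(2·10³·2000) = -7/2880 rad
Load 2 — applied couple M₀=7 kN·m at a=5/2 m (b=L-a=15/2):
  θ_2 = (R_Ax²/2 - M_Ax - M₀(x-a))/EI  [x>a] with R_A=63/80, M_A=-21/16 = ((63/80)·(10/3)²/2 - (-21/16)·(10/3) - 7·((10/3)-(5/2)))/2000 = 7/4800 rad
Load 3 — applied couple M₀=-14 kN·m at a=20/3 m (b=L-a=10/3):
  θ_3 = (R_Ax²/2 - M_Ax)/EI  [x≤a] with R_A=-28/15, M_A=-14/3 = ((-28/15)·(10/3)²/2 - (-14/3)·(10/3))/2000 = 7/2700 rad
Load 4 — applied couple M₀=13 kN·m at a=4 m (b=L-a=6):
  θ_4 = (R_Ax²/2 - M_Ax)/EI  [x≤a] with R_A=234/125, M_A=39/25 = ((234/125)·(10/3)²/2 - (39/25)·(10/3))/2000 = 13/5000 rad
Superposition: θ = Σ θ_i = 2279/540000 rad ≈ 0.004220 rad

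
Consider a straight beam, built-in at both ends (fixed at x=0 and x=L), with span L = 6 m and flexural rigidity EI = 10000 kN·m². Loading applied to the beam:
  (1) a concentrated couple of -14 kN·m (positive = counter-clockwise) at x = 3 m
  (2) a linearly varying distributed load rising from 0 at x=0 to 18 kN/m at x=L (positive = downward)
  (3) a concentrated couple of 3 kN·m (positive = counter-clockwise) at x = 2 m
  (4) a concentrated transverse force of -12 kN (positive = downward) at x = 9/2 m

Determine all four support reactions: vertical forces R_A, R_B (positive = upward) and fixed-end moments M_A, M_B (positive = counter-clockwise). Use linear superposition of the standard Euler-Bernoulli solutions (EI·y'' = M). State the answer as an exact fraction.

R_A = 1379/120 kN, M_A = 589/40 kN·m, R_B = 3661/120 kN, M_B = -991/40 kN·m

Load 1 — applied couple M₀=-14 kN·m at a=3 m (b=L-a=3):
  R_A = 6M₀ab/L³ = 6·(-14)·3·3/6³ = -7/2 kN
  M_A = M₀b(2a-b)/L² = (-14)·3·(2·3-3)/6² = -7/2 kN·m
  R_B = -6M₀ab/L³ = -6·(-14)·3·3/6³ = 7/2 kN
  M_B = M₀a(2b-a)/L² = (-14)·3·(2·3-3)/6² = -7/2 kN·m
Load 2 — triangular load w₀=18 kN/m (0→w₀ over full span):
  R_A = 3w₀L/20 = 3·18·6/20 = 81/5 kN
  M_A = w₀L²/30 = 18·6²/30 = 108/5 kN·m
  R_B = 7w₀L/20 = 7·18·6/20 = 189/5 kN
  M_B = -w₀L²/20 = -18·6²/20 = -162/5 kN·m
Load 3 — applied couple M₀=3 kN·m at a=2 m (b=L-a=4):
  R_A = 6M₀ab/L³ = 6·3·2·4/6³ = 2/3 kN
  M_A = M₀b(2a-b)/L² = 3·4·(2·2-4)/6² = 0 kN·m
  R_B = -6M₀ab/L³ = -6·3·2·4/6³ = -2/3 kN
  M_B = M₀a(2b-a)/L² = 3·2·(2·4-2)/6² = 1 kN·m
Load 4 — point force P=-12 kN at a=9/2 m (b=L-a=3/2):
  R_A = Pb²(3a+b)/L³ = (-12)·(3/2)²·(3·(9/2)+(3/2))/6³ = -15/8 kN
  M_A = Pab²/L² = (-12)·(9/2)·(3/2)²/6² = -27/8 kN·m
  R_B = Pa²(a+3b)/L³ = (-12)·(9/2)²·((9/2)+3·(3/2))/6³ = -81/8 kN
  M_B = -Pa²b/L² = -(-12)·(9/2)²·(3/2)/6² = 81/8 kN·m
Superposition: R_A = 1379/120 kN, M_A = 589/40 kN·m, R_B = 3661/120 kN, M_B = -991/40 kN·m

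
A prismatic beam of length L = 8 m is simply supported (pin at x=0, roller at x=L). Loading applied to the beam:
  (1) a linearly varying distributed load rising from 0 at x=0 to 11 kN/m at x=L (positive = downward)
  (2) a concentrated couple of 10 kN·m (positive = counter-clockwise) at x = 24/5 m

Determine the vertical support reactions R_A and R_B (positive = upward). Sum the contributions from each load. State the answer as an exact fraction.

Load 1 — triangular load w₀=11 kN/m (0→w₀ over full span):
  R_A = w₀L/6 = 11·8/6 = 44/3 kN
  R_B = w₀L/3 = 11·8/3 = 88/3 kN
Load 2 — applied couple M₀=10 kN·m at a=24/5 m (b=L-a=16/5):
  R_A = M₀/L = 10/8 = 5/4 kN
  R_B = -M₀/L = -10/8 = -5/4 kN
Superposition: R_A = 191/12 kN, R_B = 337/12 kN

R_A = 191/12 kN, R_B = 337/12 kN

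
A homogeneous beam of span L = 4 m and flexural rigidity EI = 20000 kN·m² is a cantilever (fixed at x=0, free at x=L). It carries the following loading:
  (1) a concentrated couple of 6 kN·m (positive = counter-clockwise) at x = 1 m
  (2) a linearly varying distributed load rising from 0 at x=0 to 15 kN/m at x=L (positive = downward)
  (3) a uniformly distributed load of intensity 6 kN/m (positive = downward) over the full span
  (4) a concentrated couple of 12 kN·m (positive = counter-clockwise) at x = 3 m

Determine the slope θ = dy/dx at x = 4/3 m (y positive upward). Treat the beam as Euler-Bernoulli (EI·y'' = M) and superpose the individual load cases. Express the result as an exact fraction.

Load 1 — applied couple M₀=6 kN·m at a=1 m (b=L-a=3):
  θ_1 = M₀a/EI  [x>a] = 6·1/20000 = 3/10000 rad
Load 2 — triangular load w₀=15 kN/m (0→w₀ over full span):
  θ_2 = (w₀Lx²/4-w₀L²x/3-w₀x⁴/(24L))/EI = (15·4·(4/3)²/4-15·4²·(4/3)/3-15·(4/3)⁴/(24·4))/20000 = -163/40500 rad
Load 3 — uniform load w=6 kN/m over full span:
  θ_3 = -wx(x²-3Lx+3L²)/(6EI) = -6·(4/3)·((4/3)²-3·4·(4/3)+3·4²)/(6·20000) = -38/16875 rad
Load 4 — applied couple M₀=12 kN·m at a=3 m (b=L-a=1):
  θ_4 = M₀x/EI  [x≤a] = 12·(4/3)/20000 = 1/1250 rad
Superposition: θ = Σ θ_i = -4193/810000 rad ≈ -0.005177 rad

θ(4/3) = -4193/810000 rad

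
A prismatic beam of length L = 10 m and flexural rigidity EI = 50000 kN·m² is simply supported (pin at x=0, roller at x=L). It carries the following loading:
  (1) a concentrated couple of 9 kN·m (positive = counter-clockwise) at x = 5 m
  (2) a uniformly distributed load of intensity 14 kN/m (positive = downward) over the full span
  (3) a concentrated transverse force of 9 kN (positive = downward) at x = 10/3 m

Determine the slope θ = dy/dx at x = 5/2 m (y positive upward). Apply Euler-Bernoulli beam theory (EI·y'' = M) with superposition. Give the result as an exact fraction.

Load 1 — applied couple M₀=9 kN·m at a=5 m (b=L-a=5):
  θ_1 = (M₀x²/(2L)+C₁)/EI  [x≤a] with C₁=M₀(3b²-L²)/(6L)=-15/4 = (9·(5/2)²/(2·10)+(-15/4))/50000 = -3/160000 rad
Load 2 — uniform load w=14 kN/m over full span:
  θ_2 = -w(L³-6Lx²+4x³)/(24EI) = -14·(10³-6·10·(5/2)²+4·(5/2)³)/(24·50000) = -77/9600 rad
Load 3 — point force P=9 kN at a=10/3 m (b=L-a=20/3):
  θ_3 = -Pb(L²-b²-3x²)/(6LEI)  [x≤a] = -9·(20/3)·(10²-(20/3)²-3·(5/2)²)/(6·10·50000) = -53/72000 rad
Superposition: θ = Σ θ_i = -12637/1440000 rad ≈ -0.008776 rad

θ(5/2) = -12637/1440000 rad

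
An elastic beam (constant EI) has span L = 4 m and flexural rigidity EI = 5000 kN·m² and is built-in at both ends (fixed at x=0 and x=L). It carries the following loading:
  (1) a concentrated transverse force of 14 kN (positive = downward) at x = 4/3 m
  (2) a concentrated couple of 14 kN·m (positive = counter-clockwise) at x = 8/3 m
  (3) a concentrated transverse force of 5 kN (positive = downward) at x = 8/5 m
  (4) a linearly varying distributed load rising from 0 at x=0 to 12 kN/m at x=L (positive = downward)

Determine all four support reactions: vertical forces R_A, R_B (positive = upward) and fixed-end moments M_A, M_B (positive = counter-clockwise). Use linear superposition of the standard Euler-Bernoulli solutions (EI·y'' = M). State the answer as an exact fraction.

R_A = 17197/675 kN, M_A = 15014/675 kN·m, R_B = 11828/675 kN, M_B = -10576/675 kN·m

Load 1 — point force P=14 kN at a=4/3 m (b=L-a=8/3):
  R_A = Pb²(3a+b)/L³ = 14·(8/3)²·(3·(4/3)+(8/3))/4³ = 280/27 kN
  M_A = Pab²/L² = 14·(4/3)·(8/3)²/4² = 224/27 kN·m
  R_B = Pa²(a+3b)/L³ = 14·(4/3)²·((4/3)+3·(8/3))/4³ = 98/27 kN
  M_B = -Pa²b/L² = -14·(4/3)²·(8/3)/4² = -112/27 kN·m
Load 2 — applied couple M₀=14 kN·m at a=8/3 m (b=L-a=4/3):
  R_A = 6M₀ab/L³ = 6·14·(8/3)·(4/3)/4³ = 14/3 kN
  M_A = M₀b(2a-b)/L² = 14·(4/3)·(2·(8/3)-(4/3))/4² = 14/3 kN·m
  R_B = -6M₀ab/L³ = -6·14·(8/3)·(4/3)/4³ = -14/3 kN
  M_B = M₀a(2b-a)/L² = 14·(8/3)·(2·(4/3)-(8/3))/4² = 0 kN·m
Load 3 — point force P=5 kN at a=8/5 m (b=L-a=12/5):
  R_A = Pb²(3a+b)/L³ = 5·(12/5)²·(3·(8/5)+(12/5))/4³ = 81/25 kN
  M_A = Pab²/L² = 5·(8/5)·(12/5)²/4² = 72/25 kN·m
  R_B = Pa²(a+3b)/L³ = 5·(8/5)²·((8/5)+3·(12/5))/4³ = 44/25 kN
  M_B = -Pa²b/L² = -5·(8/5)²·(12/5)/4² = -48/25 kN·m
Load 4 — triangular load w₀=12 kN/m (0→w₀ over full span):
  R_A = 3w₀L/20 = 3·12·4/20 = 36/5 kN
  M_A = w₀L²/30 = 12·4²/30 = 32/5 kN·m
  R_B = 7w₀L/20 = 7·12·4/20 = 84/5 kN
  M_B = -w₀L²/20 = -12·4²/20 = -48/5 kN·m
Superposition: R_A = 17197/675 kN, M_A = 15014/675 kN·m, R_B = 11828/675 kN, M_B = -10576/675 kN·m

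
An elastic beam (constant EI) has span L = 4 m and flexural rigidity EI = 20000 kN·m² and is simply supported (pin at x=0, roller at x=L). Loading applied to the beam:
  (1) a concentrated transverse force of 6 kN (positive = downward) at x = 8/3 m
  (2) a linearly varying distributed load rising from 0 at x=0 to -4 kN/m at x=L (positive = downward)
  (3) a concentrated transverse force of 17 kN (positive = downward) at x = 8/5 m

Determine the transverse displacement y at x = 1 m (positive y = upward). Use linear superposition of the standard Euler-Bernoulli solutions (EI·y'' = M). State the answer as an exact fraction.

y(1) = -420491/540000000 m

Load 1 — point force P=6 kN at a=8/3 m (b=L-a=4/3):
  y_1 = -Pbx(L²-b²-x²)/(6LEI)  [x≤a] = -6·(4/3)·1·(4²-(4/3)²-1²)/(6·4·20000) = -119/540000 m
Load 2 — triangular load w₀=-4 kN/m (0→w₀ over full span):
  y_2 = -w₀x(7L⁴-10L²x²+3x⁴)/(360LEI) = -(-4)·1·(7·4⁴-10·4²·1²+3·1⁴)/(360·4·20000) = 109/480000 m
Load 3 — point force P=17 kN at a=8/5 m (b=L-a=12/5):
  y_3 = -Pbx(L²-b²-x²)/(6LEI)  [x≤a] = -17·(12/5)·1·(4²-(12/5)²-1²)/(6·4·20000) = -3927/5000000 m
Superposition: y = Σ y_i = -420491/540000000 m ≈ -0.000779 m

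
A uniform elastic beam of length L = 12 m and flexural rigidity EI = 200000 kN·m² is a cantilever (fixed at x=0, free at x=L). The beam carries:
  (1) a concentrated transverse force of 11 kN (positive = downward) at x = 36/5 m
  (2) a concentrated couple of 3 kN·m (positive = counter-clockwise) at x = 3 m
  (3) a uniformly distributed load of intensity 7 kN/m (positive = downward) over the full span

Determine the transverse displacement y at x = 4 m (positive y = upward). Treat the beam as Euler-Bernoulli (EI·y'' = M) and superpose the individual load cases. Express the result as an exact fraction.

Load 1 — point force P=11 kN at a=36/5 m (b=L-a=24/5):
  y_1 = -Px²(3a-x)/(6EI)  [x≤a] = -11·4²·(3·(36/5)-4)/(6·200000) = -121/46875 m
Load 2 — applied couple M₀=3 kN·m at a=3 m (b=L-a=9):
  y_2 = M₀a(2x-a)/(2EI)  [x>a] = 3·3·(2·4-3)/(2·200000) = 9/80000 m
Load 3 — uniform load w=7 kN/m over full span:
  y_3 = -wx²(x²-4Lx+6L²)/(24EI) = -7·4²·(4²-4·12·4+6·12²)/(24·200000) = -301/18750 m
Superposition: y = Σ y_i = -111133/6000000 m ≈ -0.018522 m

y(4) = -111133/6000000 m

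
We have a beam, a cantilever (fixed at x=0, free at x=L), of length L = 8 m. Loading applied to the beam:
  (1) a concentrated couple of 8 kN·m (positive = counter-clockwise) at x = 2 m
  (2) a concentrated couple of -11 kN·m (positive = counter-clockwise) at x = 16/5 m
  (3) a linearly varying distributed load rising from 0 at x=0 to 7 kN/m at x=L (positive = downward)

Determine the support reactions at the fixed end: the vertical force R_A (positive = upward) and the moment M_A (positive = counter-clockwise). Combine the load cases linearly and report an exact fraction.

Load 1 — applied couple M₀=8 kN·m at a=2 m (b=L-a=6):
  R_A = 0 kN
  M_A = -M₀ = -8 kN·m
Load 2 — applied couple M₀=-11 kN·m at a=16/5 m (b=L-a=24/5):
  R_A = 0 kN
  M_A = -M₀ = -(-11) = 11 kN·m
Load 3 — triangular load w₀=7 kN/m (0→w₀ over full span):
  R_A = w₀L/2 = 7·8/2 = 28 kN
  M_A = w₀L²/3 = 7·8²/3 = 448/3 kN·m
Superposition: R_A = 28 kN, M_A = 457/3 kN·m

R_A = 28 kN, M_A = 457/3 kN·m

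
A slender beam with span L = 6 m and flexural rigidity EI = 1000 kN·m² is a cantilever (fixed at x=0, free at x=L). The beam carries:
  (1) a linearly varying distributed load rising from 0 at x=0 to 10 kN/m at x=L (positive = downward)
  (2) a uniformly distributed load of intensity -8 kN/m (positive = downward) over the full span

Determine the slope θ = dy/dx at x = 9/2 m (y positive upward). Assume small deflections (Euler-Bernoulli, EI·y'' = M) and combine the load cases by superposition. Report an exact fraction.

θ(9/2) = 2403/128000 rad

Load 1 — triangular load w₀=10 kN/m (0→w₀ over full span):
  θ_1 = (w₀Lx²/4-w₀L²x/3-w₀x⁴/(24L))/EI = (10·6·(9/2)²/4-10·6²·(9/2)/3-10·(9/2)⁴/(24·6))/1000 = -6777/25600 rad
Load 2 — uniform load w=-8 kN/m over full span:
  θ_2 = -wx(x²-3Lx+3L²)/(6EI) = -(-8)·(9/2)·((9/2)²-3·6·(9/2)+3·6²)/(6·1000) = 567/2000 rad
Superposition: θ = Σ θ_i = 2403/128000 rad ≈ 0.018773 rad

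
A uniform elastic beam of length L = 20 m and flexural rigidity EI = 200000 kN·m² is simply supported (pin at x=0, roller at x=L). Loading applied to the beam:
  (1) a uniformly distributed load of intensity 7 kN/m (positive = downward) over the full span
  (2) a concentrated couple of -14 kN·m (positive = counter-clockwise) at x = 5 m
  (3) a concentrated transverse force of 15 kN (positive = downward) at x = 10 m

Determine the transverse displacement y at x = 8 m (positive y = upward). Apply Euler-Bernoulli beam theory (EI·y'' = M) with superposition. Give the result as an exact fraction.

Load 1 — uniform load w=7 kN/m over full span:
  y_1 = -wx(L³-2Lx²+x³)/(24EI) = -7·8·(20³-2·20·8²+8³)/(24·200000) = -217/3125 m
Load 2 — applied couple M₀=-14 kN·m at a=5 m (b=L-a=15):
  y_2 = (M₀x³/(6L)-M₀(x-a)²/2+C₁x)/EI  [x>a] with C₁=M₀(3b²-L²)/(6L)=-385/12 = ((-14)·8³/(6·20)-(-14)·(8-5)²/2+(-385/12)·8)/200000 = -1267/1000000 m
Load 3 — point force P=15 kN at a=10 m (b=L-a=10):
  y_3 = -Pbx(L²-b²-x²)/(6LEI)  [x≤a] = -15·10·8·(20²-10²-8²)/(6·20·200000) = -59/5000 m
Superposition: y = Σ y_i = -82507/1000000 m ≈ -0.082507 m

y(8) = -82507/1000000 m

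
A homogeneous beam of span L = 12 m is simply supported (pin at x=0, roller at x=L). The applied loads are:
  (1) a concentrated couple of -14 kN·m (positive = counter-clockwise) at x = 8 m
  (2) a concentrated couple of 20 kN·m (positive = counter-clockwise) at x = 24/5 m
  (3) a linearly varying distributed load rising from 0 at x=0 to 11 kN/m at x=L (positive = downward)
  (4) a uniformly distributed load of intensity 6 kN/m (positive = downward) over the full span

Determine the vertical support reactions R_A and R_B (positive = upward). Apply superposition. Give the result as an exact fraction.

Load 1 — applied couple M₀=-14 kN·m at a=8 m (b=L-a=4):
  R_A = M₀/L = (-14)/12 = -7/6 kN
  R_B = -M₀/L = -(-14)/12 = 7/6 kN
Load 2 — applied couple M₀=20 kN·m at a=24/5 m (b=L-a=36/5):
  R_A = M₀/L = 20/12 = 5/3 kN
  R_B = -M₀/L = -20/12 = -5/3 kN
Load 3 — triangular load w₀=11 kN/m (0→w₀ over full span):
  R_A = w₀L/6 = 11·12/6 = 22 kN
  R_B = w₀L/3 = 11·12/3 = 44 kN
Load 4 — uniform load w=6 kN/m over full span:
  R_A = wL/2 = 6·12/2 = 36 kN
  R_B = wL/2 = 6·12/2 = 36 kN
Superposition: R_A = 117/2 kN, R_B = 159/2 kN

R_A = 117/2 kN, R_B = 159/2 kN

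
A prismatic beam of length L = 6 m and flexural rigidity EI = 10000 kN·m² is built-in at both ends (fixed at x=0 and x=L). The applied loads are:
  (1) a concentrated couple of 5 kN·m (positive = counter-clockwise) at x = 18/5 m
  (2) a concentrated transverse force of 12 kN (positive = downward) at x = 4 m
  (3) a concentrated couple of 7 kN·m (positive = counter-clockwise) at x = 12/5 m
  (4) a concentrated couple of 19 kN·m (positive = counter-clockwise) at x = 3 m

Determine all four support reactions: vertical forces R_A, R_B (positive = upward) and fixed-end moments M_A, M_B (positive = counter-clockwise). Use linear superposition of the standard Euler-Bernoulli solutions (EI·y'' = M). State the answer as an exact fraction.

Load 1 — applied couple M₀=5 kN·m at a=18/5 m (b=L-a=12/5):
  R_A = 6M₀ab/L³ = 6·5·(18/5)·(12/5)/6³ = 6/5 kN
  M_A = M₀b(2a-b)/L² = 5·(12/5)·(2·(18/5)-(12/5))/6² = 8/5 kN·m
  R_B = -6M₀ab/L³ = -6·5·(18/5)·(12/5)/6³ = -6/5 kN
  M_B = M₀a(2b-a)/L² = 5·(18/5)·(2·(12/5)-(18/5))/6² = 3/5 kN·m
Load 2 — point force P=12 kN at a=4 m (b=L-a=2):
  R_A = Pb²(3a+b)/L³ = 12·2²·(3·4+2)/6³ = 28/9 kN
  M_A = Pab²/L² = 12·4·2²/6² = 16/3 kN·m
  R_B = Pa²(a+3b)/L³ = 12·4²·(4+3·2)/6³ = 80/9 kN
  M_B = -Pa²b/L² = -12·4²·2/6² = -32/3 kN·m
Load 3 — applied couple M₀=7 kN·m at a=12/5 m (b=L-a=18/5):
  R_A = 6M₀ab/L³ = 6·7·(12/5)·(18/5)/6³ = 42/25 kN
  M_A = M₀b(2a-b)/L² = 7·(18/5)·(2·(12/5)-(18/5))/6² = 21/25 kN·m
  R_B = -6M₀ab/L³ = -6·7·(12/5)·(18/5)/6³ = -42/25 kN
  M_B = M₀a(2b-a)/L² = 7·(12/5)·(2·(18/5)-(12/5))/6² = 56/25 kN·m
Load 4 — applied couple M₀=19 kN·m at a=3 m (b=L-a=3):
  R_A = 6M₀ab/L³ = 6·19·3·3/6³ = 19/4 kN
  M_A = M₀b(2a-b)/L² = 19·3·(2·3-3)/6² = 19/4 kN·m
  R_B = -6M₀ab/L³ = -6·19·3·3/6³ = -19/4 kN
  M_B = M₀a(2b-a)/L² = 19·3·(2·3-3)/6² = 19/4 kN·m
Superposition: R_A = 9667/900 kN, M_A = 3757/300 kN·m, R_B = 1133/900 kN, M_B = -923/300 kN·m

R_A = 9667/900 kN, M_A = 3757/300 kN·m, R_B = 1133/900 kN, M_B = -923/300 kN·m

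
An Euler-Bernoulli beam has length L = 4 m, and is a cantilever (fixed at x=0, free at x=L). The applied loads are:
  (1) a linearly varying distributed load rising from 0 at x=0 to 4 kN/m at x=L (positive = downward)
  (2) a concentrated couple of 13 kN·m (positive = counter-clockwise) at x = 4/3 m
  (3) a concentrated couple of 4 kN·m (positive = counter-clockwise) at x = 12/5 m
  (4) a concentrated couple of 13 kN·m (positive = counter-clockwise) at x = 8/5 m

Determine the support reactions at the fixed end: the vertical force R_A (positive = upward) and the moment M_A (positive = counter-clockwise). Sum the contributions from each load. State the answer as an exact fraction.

R_A = 8 kN, M_A = -26/3 kN·m

Load 1 — triangular load w₀=4 kN/m (0→w₀ over full span):
  R_A = w₀L/2 = 4·4/2 = 8 kN
  M_A = w₀L²/3 = 4·4²/3 = 64/3 kN·m
Load 2 — applied couple M₀=13 kN·m at a=4/3 m (b=L-a=8/3):
  R_A = 0 kN
  M_A = -M₀ = -13 kN·m
Load 3 — applied couple M₀=4 kN·m at a=12/5 m (b=L-a=8/5):
  R_A = 0 kN
  M_A = -M₀ = -4 kN·m
Load 4 — applied couple M₀=13 kN·m at a=8/5 m (b=L-a=12/5):
  R_A = 0 kN
  M_A = -M₀ = -13 kN·m
Superposition: R_A = 8 kN, M_A = -26/3 kN·m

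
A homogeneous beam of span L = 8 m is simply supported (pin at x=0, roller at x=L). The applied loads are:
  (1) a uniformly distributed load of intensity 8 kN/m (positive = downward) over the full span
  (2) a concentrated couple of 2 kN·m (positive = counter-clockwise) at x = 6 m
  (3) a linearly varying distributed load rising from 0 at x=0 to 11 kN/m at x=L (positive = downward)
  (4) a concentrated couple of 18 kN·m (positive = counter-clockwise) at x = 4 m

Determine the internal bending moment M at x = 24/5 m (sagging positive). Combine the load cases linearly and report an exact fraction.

M(24/5) = 12562/125 kN·m

Load 1 — uniform load w=8 kN/m over full span:
  M_1 = wx(L-x)/2 = 8·(24/5)·(8-(24/5))/2 = 1536/25 kN·m
Load 2 — applied couple M₀=2 kN·m at a=6 m (b=L-a=2):
  M_2 = M₀x/L  [x≤a] = 2·(24/5)/8 = 6/5 kN·m
Load 3 — triangular load w₀=11 kN/m (0→w₀ over full span):
  M_3 = w₀Lx/6 - w₀x³/(6L) = 11·8·(24/5)/6 - 11·(24/5)³/(6·8) = 5632/125 kN·m
Load 4 — applied couple M₀=18 kN·m at a=4 m (b=L-a=4):
  M_4 = M₀x/L - M₀  [x>a] = 18·(24/5)/8 - 18 = -36/5 kN·m
Superposition: M = Σ M_i = 12562/125 kN·m ≈ 100.496000 kN·m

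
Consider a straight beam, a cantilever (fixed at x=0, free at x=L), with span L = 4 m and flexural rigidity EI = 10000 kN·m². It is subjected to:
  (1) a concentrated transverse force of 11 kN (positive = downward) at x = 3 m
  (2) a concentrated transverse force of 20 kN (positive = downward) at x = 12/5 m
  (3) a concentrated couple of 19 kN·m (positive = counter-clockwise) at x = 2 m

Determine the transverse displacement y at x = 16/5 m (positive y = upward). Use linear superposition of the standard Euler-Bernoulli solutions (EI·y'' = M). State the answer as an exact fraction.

y(16/5) = -8177/500000 m

Load 1 — point force P=11 kN at a=3 m (b=L-a=1):
  y_1 = -Pa²(3x-a)/(6EI)  [x>a] = -11·3²·(3·(16/5)-3)/(6·10000) = -1089/100000 m
Load 2 — point force P=20 kN at a=12/5 m (b=L-a=8/5):
  y_2 = -Pa²(3x-a)/(6EI)  [x>a] = -20·(12/5)²·(3·(16/5)-(12/5))/(6·10000) = -216/15625 m
Load 3 — applied couple M₀=19 kN·m at a=2 m (b=L-a=2):
  y_3 = M₀a(2x-a)/(2EI)  [x>a] = 19·2·(2·(16/5)-2)/(2·10000) = 209/25000 m
Superposition: y = Σ y_i = -8177/500000 m ≈ -0.016354 m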